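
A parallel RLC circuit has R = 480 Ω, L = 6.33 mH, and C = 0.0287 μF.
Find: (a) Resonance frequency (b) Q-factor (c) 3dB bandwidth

Step 1 — Resonance: ω₀ = 1/√(LC) = 1/√(0.00633·2.87e-08) = 7.419e+04 rad/s.
Step 2 — f₀ = ω₀/(2π) = 1.181e+04 Hz.
Step 3 — Parallel Q: Q = R/(ω₀L) = 480/(7.419e+04·0.00633) = 1.022.
Step 4 — Bandwidth: Δω = ω₀/Q = 7.259e+04 rad/s; BW = Δω/(2π) = 1.155e+04 Hz.

(a) f₀ = 1.181e+04 Hz  (b) Q = 1.022  (c) BW = 1.155e+04 Hz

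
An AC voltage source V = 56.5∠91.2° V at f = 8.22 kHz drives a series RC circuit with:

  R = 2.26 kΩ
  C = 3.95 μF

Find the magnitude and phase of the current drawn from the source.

Step 1 — Angular frequency: ω = 2π·f = 2π·8220 = 5.165e+04 rad/s.
Step 2 — Component impedances:
  R: Z = R = 2260 Ω
  C: Z = 1/(jωC) = -j/(ω·C) = 0 - j4.902 Ω
Step 3 — Series combination: Z_total = R + C = 2260 - j4.902 Ω = 2260∠-0.1° Ω.
Step 4 — Source phasor: V = 56.5∠91.2° V = -1.183 + j56.49 V.
Step 5 — Ohm's law: I = V / Z_total = (-1.183 + j56.49) / (2260 - j4.902) = -0.0005778 + j0.02499 A.
Step 6 — Convert to polar: |I| = 0.025 A, ∠I = 91.3°.

I = 0.025∠91.3° A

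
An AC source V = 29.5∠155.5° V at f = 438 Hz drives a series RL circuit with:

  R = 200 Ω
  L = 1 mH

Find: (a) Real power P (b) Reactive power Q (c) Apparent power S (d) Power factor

Step 1 — Angular frequency: ω = 2π·f = 2π·438 = 2752 rad/s.
Step 2 — Component impedances:
  R: Z = R = 200 Ω
  L: Z = jωL = j·2752·0.001 = 0 + j2.752 Ω
Step 3 — Series combination: Z_total = R + L = 200 + j2.752 Ω = 200∠0.8° Ω.
Step 4 — Source phasor: V = 29.5∠155.5° V = -26.84 + j12.23 V.
Step 5 — Current: I = V / Z = -0.1334 + j0.063 A = 0.1475∠154.7° A.
Step 6 — Complex power: S = V·I* = 4.35 + j0.05986 VA.
Step 7 — Real power: P = Re(S) = 4.35 W.
Step 8 — Reactive power: Q = Im(S) = 0.05986 VAR.
Step 9 — Apparent power: |S| = 4.351 VA.
Step 10 — Power factor: PF = P/|S| = 0.9999 (lagging).

(a) P = 4.35 W  (b) Q = 0.05986 VAR  (c) S = 4.351 VA  (d) PF = 0.9999 (lagging)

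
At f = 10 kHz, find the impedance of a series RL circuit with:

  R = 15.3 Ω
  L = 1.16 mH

Step 1 — Angular frequency: ω = 2π·f = 2π·1e+04 = 6.283e+04 rad/s.
Step 2 — Component impedances:
  R: Z = R = 15.3 Ω
  L: Z = jωL = j·6.283e+04·0.00116 = 0 + j72.88 Ω
Step 3 — Series combination: Z_total = R + L = 15.3 + j72.88 Ω = 74.47∠78.1° Ω.

Z = 15.3 + j72.88 Ω = 74.47∠78.1° Ω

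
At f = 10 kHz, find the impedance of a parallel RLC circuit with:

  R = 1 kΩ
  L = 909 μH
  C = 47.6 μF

Step 1 — Angular frequency: ω = 2π·f = 2π·1e+04 = 6.283e+04 rad/s.
Step 2 — Component impedances:
  R: Z = R = 1000 Ω
  L: Z = jωL = j·6.283e+04·0.000909 = 0 + j57.11 Ω
  C: Z = 1/(jωC) = -j/(ω·C) = 0 - j0.3344 Ω
Step 3 — Parallel combination: 1/Z_total = 1/R + 1/L + 1/C; Z_total = 0.0001131 - j0.3363 Ω = 0.3363∠-90.0° Ω.

Z = 0.0001131 - j0.3363 Ω = 0.3363∠-90.0° Ω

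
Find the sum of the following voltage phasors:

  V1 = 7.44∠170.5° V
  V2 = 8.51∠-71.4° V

Step 1 — Convert each phasor to rectangular form:
  V1 = 7.44·(cos(170.5°) + j·sin(170.5°)) = -7.338 + j1.228 V
  V2 = 8.51·(cos(-71.4°) + j·sin(-71.4°)) = 2.714 - j8.066 V
Step 2 — Sum components: V_total = -4.624 - j6.838 V.
Step 3 — Convert to polar: |V_total| = 8.254 V, ∠V_total = -124.1°.

V_total = 8.254∠-124.1° V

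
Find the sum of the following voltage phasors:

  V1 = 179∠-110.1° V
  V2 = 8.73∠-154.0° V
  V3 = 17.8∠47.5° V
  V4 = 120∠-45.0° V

Step 1 — Convert each phasor to rectangular form:
  V1 = 179·(cos(-110.1°) + j·sin(-110.1°)) = -61.52 - j168.1 V
  V2 = 8.73·(cos(-154.0°) + j·sin(-154.0°)) = -7.846 - j3.827 V
  V3 = 17.8·(cos(47.5°) + j·sin(47.5°)) = 12.03 + j13.12 V
  V4 = 120·(cos(-45.0°) + j·sin(-45.0°)) = 84.85 - j84.85 V
Step 2 — Sum components: V_total = 27.52 - j243.7 V.
Step 3 — Convert to polar: |V_total| = 245.2 V, ∠V_total = -83.6°.

V_total = 245.2∠-83.6° V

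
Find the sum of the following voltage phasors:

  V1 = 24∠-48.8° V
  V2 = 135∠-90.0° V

Step 1 — Convert each phasor to rectangular form:
  V1 = 24·(cos(-48.8°) + j·sin(-48.8°)) = 15.81 - j18.06 V
  V2 = 135·(cos(-90.0°) + j·sin(-90.0°)) = 0 - j135 V
Step 2 — Sum components: V_total = 15.81 - j153.1 V.
Step 3 — Convert to polar: |V_total| = 153.9 V, ∠V_total = -84.1°.

V_total = 153.9∠-84.1° V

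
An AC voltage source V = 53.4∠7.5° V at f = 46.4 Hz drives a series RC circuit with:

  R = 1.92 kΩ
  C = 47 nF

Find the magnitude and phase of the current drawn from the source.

Step 1 — Angular frequency: ω = 2π·f = 2π·46.4 = 291.5 rad/s.
Step 2 — Component impedances:
  R: Z = R = 1920 Ω
  C: Z = 1/(jωC) = -j/(ω·C) = 0 - j7.298e+04 Ω
Step 3 — Series combination: Z_total = R + C = 1920 - j7.298e+04 Ω = 7.301e+04∠-88.5° Ω.
Step 4 — Source phasor: V = 53.4∠7.5° V = 52.94 + j6.97 V.
Step 5 — Ohm's law: I = V / Z_total = (52.94 + j6.97) / (1920 - j7.298e+04) = -7.637e-05 + j0.0007275 A.
Step 6 — Convert to polar: |I| = 0.0007315 A, ∠I = 96.0°.

I = 0.0007315∠96.0° A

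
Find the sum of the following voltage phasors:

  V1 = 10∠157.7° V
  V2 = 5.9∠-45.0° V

Step 1 — Convert each phasor to rectangular form:
  V1 = 10·(cos(157.7°) + j·sin(157.7°)) = -9.252 + j3.795 V
  V2 = 5.9·(cos(-45.0°) + j·sin(-45.0°)) = 4.172 - j4.172 V
Step 2 — Sum components: V_total = -5.08 - j0.3774 V.
Step 3 — Convert to polar: |V_total| = 5.094 V, ∠V_total = -175.8°.

V_total = 5.094∠-175.8° V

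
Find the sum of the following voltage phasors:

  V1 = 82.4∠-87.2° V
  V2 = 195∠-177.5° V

Step 1 — Convert each phasor to rectangular form:
  V1 = 82.4·(cos(-87.2°) + j·sin(-87.2°)) = 4.025 - j82.3 V
  V2 = 195·(cos(-177.5°) + j·sin(-177.5°)) = -194.8 - j8.506 V
Step 2 — Sum components: V_total = -190.8 - j90.81 V.
Step 3 — Convert to polar: |V_total| = 211.3 V, ∠V_total = -154.5°.

V_total = 211.3∠-154.5° V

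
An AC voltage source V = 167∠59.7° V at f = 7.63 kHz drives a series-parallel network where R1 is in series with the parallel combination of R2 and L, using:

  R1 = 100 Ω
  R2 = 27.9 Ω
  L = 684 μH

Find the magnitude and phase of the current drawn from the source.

Step 1 — Angular frequency: ω = 2π·f = 2π·7630 = 4.794e+04 rad/s.
Step 2 — Component impedances:
  R1: Z = R = 100 Ω
  R2: Z = R = 27.9 Ω
  L: Z = jωL = j·4.794e+04·0.000684 = 0 + j32.79 Ω
Step 3 — Parallel branch: R2 || L = 1/(1/R2 + 1/L) = 16.18 + j13.77 Ω.
Step 4 — Series with R1: Z_total = R1 + (R2 || L) = 116.2 + j13.77 Ω = 117∠6.8° Ω.
Step 5 — Source phasor: V = 167∠59.7° V = 84.26 + j144.2 V.
Step 6 — Ohm's law: I = V / Z_total = (84.26 + j144.2) / (116.2 + j13.77) = 0.8602 + j1.139 A.
Step 7 — Convert to polar: |I| = 1.427 A, ∠I = 52.9°.

I = 1.427∠52.9° A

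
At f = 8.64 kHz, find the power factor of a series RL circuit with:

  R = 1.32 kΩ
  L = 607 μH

Step 1 — Angular frequency: ω = 2π·f = 2π·8640 = 5.429e+04 rad/s.
Step 2 — Component impedances:
  R: Z = R = 1320 Ω
  L: Z = jωL = j·5.429e+04·0.000607 = 0 + j32.95 Ω
Step 3 — Series combination: Z_total = R + L = 1320 + j32.95 Ω = 1320∠1.4° Ω.
Step 4 — Power factor: PF = cos(φ) = Re(Z)/|Z| = 1320/1320.4 = 0.9997.
Step 5 — Type: Im(Z) = 32.95 ⇒ lagging (phase φ = 1.4°).

PF = 0.9997 (lagging, φ = 1.4°)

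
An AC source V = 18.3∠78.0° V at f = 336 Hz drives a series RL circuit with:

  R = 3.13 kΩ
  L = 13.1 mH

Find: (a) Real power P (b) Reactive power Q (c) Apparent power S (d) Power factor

Step 1 — Angular frequency: ω = 2π·f = 2π·336 = 2111 rad/s.
Step 2 — Component impedances:
  R: Z = R = 3130 Ω
  L: Z = jωL = j·2111·0.0131 = 0 + j27.66 Ω
Step 3 — Series combination: Z_total = R + L = 3130 + j27.66 Ω = 3130∠0.5° Ω.
Step 4 — Source phasor: V = 18.3∠78.0° V = 3.805 + j17.9 V.
Step 5 — Current: I = V / Z = 0.001266 + j0.005708 A = 0.005846∠77.5° A.
Step 6 — Complex power: S = V·I* = 0.107 + j0.0009453 VA.
Step 7 — Real power: P = Re(S) = 0.107 W.
Step 8 — Reactive power: Q = Im(S) = 0.0009453 VAR.
Step 9 — Apparent power: |S| = 0.107 VA.
Step 10 — Power factor: PF = P/|S| = 1 (lagging).

(a) P = 0.107 W  (b) Q = 0.0009453 VAR  (c) S = 0.107 VA  (d) PF = 1 (lagging)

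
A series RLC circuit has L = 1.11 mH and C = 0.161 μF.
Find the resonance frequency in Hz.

Step 1 — Resonance condition Im(Z)=0 gives ω₀ = 1/√(LC).
Step 2 — ω₀ = 1/√(0.00111·1.61e-07) = 7.48e+04 rad/s.
Step 3 — f₀ = ω₀/(2π) = 1.191e+04 Hz.

f₀ = 1.191e+04 Hz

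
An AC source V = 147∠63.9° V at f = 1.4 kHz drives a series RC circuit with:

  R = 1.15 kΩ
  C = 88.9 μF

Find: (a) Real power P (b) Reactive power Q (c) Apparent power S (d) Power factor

Step 1 — Angular frequency: ω = 2π·f = 2π·1400 = 8796 rad/s.
Step 2 — Component impedances:
  R: Z = R = 1150 Ω
  C: Z = 1/(jωC) = -j/(ω·C) = 0 - j1.279 Ω
Step 3 — Series combination: Z_total = R + C = 1150 - j1.279 Ω = 1150∠-0.1° Ω.
Step 4 — Source phasor: V = 147∠63.9° V = 64.67 + j132 V.
Step 5 — Current: I = V / Z = 0.05611 + j0.1149 A = 0.1278∠64.0° A.
Step 6 — Complex power: S = V·I* = 18.79 - j0.02089 VA.
Step 7 — Real power: P = Re(S) = 18.79 W.
Step 8 — Reactive power: Q = Im(S) = -0.02089 VAR.
Step 9 — Apparent power: |S| = 18.79 VA.
Step 10 — Power factor: PF = P/|S| = 1 (leading).

(a) P = 18.79 W  (b) Q = -0.02089 VAR  (c) S = 18.79 VA  (d) PF = 1 (leading)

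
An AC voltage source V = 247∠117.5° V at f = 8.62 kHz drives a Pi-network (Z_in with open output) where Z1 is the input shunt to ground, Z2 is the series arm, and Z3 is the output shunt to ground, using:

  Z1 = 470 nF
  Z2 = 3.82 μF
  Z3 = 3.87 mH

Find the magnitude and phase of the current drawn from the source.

Step 1 — Angular frequency: ω = 2π·f = 2π·8620 = 5.416e+04 rad/s.
Step 2 — Component impedances:
  Z1: Z = 1/(jωC) = -j/(ω·C) = 0 - j39.28 Ω
  Z2: Z = 1/(jωC) = -j/(ω·C) = 0 - j4.833 Ω
  Z3: Z = jωL = j·5.416e+04·0.00387 = 0 + j209.6 Ω
Step 3 — With open output, the series arm Z2 and the output shunt Z3 appear in series to ground: Z2 + Z3 = 0 + j204.8 Ω.
Step 4 — Parallel with input shunt Z1: Z_in = Z1 || (Z2 + Z3) = 0 - j48.61 Ω = 48.61∠-90.0° Ω.
Step 5 — Source phasor: V = 247∠117.5° V = -114.1 + j219.1 V.
Step 6 — Ohm's law: I = V / Z_total = (-114.1 + j219.1) / (0 - j48.61) = -4.507 - j2.346 A.
Step 7 — Convert to polar: |I| = 5.081 A, ∠I = -152.5°.

I = 5.081∠-152.5° A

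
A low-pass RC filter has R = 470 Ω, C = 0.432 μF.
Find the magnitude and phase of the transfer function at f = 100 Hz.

Step 1 — Angular frequency: ω = 2π·100 = 628.3 rad/s.
Step 2 — Transfer function: H(jω) = 1/(1 + jωRC).
Step 3 — Denominator: 1 + jωRC = 1 + j·628.3·470·4.32e-07 = 1 + j0.1276.
Step 4 — H = 0.984 - j0.1255.
Step 5 — Magnitude: |H| = 0.992 (-0.1 dB); phase: φ = -7.3°.

|H| = 0.992 (-0.1 dB), φ = -7.3°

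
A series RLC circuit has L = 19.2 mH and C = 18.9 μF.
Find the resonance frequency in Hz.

Step 1 — Resonance condition Im(Z)=0 gives ω₀ = 1/√(LC).
Step 2 — ω₀ = 1/√(0.0192·1.89e-05) = 1660 rad/s.
Step 3 — f₀ = ω₀/(2π) = 264.2 Hz.

f₀ = 264.2 Hz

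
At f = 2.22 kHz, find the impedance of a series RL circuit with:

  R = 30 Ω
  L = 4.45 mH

Step 1 — Angular frequency: ω = 2π·f = 2π·2220 = 1.395e+04 rad/s.
Step 2 — Component impedances:
  R: Z = R = 30 Ω
  L: Z = jωL = j·1.395e+04·0.00445 = 0 + j62.07 Ω
Step 3 — Series combination: Z_total = R + L = 30 + j62.07 Ω = 68.94∠64.2° Ω.

Z = 30 + j62.07 Ω = 68.94∠64.2° Ω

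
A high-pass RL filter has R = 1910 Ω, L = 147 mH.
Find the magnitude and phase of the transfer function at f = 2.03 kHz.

Step 1 — Angular frequency: ω = 2π·2030 = 1.275e+04 rad/s.
Step 2 — Transfer function: H(jω) = jωL/(R + jωL).
Step 3 — Numerator jωL = j·1875; denominator R + jωL = 1910 + j1875.
Step 4 — H = 0.4907 + j0.4999.
Step 5 — Magnitude: |H| = 0.7005 (-3.1 dB); phase: φ = 45.5°.

|H| = 0.7005 (-3.1 dB), φ = 45.5°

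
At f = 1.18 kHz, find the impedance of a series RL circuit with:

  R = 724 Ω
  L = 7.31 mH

Step 1 — Angular frequency: ω = 2π·f = 2π·1180 = 7414 rad/s.
Step 2 — Component impedances:
  R: Z = R = 724 Ω
  L: Z = jωL = j·7414·0.00731 = 0 + j54.2 Ω
Step 3 — Series combination: Z_total = R + L = 724 + j54.2 Ω = 726∠4.3° Ω.

Z = 724 + j54.2 Ω = 726∠4.3° Ω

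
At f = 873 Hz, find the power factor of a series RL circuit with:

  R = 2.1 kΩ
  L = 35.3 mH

Step 1 — Angular frequency: ω = 2π·f = 2π·873 = 5485 rad/s.
Step 2 — Component impedances:
  R: Z = R = 2100 Ω
  L: Z = jωL = j·5485·0.0353 = 0 + j193.6 Ω
Step 3 — Series combination: Z_total = R + L = 2100 + j193.6 Ω = 2109∠5.3° Ω.
Step 4 — Power factor: PF = cos(φ) = Re(Z)/|Z| = 2100/2108.9 = 0.9958.
Step 5 — Type: Im(Z) = 193.6 ⇒ lagging (phase φ = 5.3°).

PF = 0.9958 (lagging, φ = 5.3°)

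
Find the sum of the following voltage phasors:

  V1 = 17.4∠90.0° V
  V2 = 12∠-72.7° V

Step 1 — Convert each phasor to rectangular form:
  V1 = 17.4·(cos(90.0°) + j·sin(90.0°)) = 0 + j17.4 V
  V2 = 12·(cos(-72.7°) + j·sin(-72.7°)) = 3.568 - j11.46 V
Step 2 — Sum components: V_total = 3.568 + j5.943 V.
Step 3 — Convert to polar: |V_total| = 6.932 V, ∠V_total = 59.0°.

V_total = 6.932∠59.0° V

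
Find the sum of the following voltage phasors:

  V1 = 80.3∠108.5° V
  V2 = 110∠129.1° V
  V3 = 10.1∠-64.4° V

Step 1 — Convert each phasor to rectangular form:
  V1 = 80.3·(cos(108.5°) + j·sin(108.5°)) = -25.48 + j76.15 V
  V2 = 110·(cos(129.1°) + j·sin(129.1°)) = -69.37 + j85.37 V
  V3 = 10.1·(cos(-64.4°) + j·sin(-64.4°)) = 4.364 - j9.109 V
Step 2 — Sum components: V_total = -90.49 + j152.4 V.
Step 3 — Convert to polar: |V_total| = 177.2 V, ∠V_total = 120.7°.

V_total = 177.2∠120.7° V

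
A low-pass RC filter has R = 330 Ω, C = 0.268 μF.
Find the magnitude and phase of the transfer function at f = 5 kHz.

Step 1 — Angular frequency: ω = 2π·5000 = 3.142e+04 rad/s.
Step 2 — Transfer function: H(jω) = 1/(1 + jωRC).
Step 3 — Denominator: 1 + jωRC = 1 + j·3.142e+04·330·2.68e-07 = 1 + j2.778.
Step 4 — H = 0.1147 - j0.3186.
Step 5 — Magnitude: |H| = 0.3386 (-9.4 dB); phase: φ = -70.2°.

|H| = 0.3386 (-9.4 dB), φ = -70.2°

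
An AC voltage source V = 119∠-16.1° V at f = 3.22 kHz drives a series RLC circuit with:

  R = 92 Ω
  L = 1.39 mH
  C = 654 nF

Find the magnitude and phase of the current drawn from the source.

Step 1 — Angular frequency: ω = 2π·f = 2π·3220 = 2.023e+04 rad/s.
Step 2 — Component impedances:
  R: Z = R = 92 Ω
  L: Z = jωL = j·2.023e+04·0.00139 = 0 + j28.12 Ω
  C: Z = 1/(jωC) = -j/(ω·C) = 0 - j75.58 Ω
Step 3 — Series combination: Z_total = R + L + C = 92 - j47.45 Ω = 103.5∠-27.3° Ω.
Step 4 — Source phasor: V = 119∠-16.1° V = 114.3 - j33 V.
Step 5 — Ohm's law: I = V / Z_total = (114.3 - j33) / (92 - j47.45) = 1.128 + j0.223 A.
Step 6 — Convert to polar: |I| = 1.15 A, ∠I = 11.2°.

I = 1.15∠11.2° A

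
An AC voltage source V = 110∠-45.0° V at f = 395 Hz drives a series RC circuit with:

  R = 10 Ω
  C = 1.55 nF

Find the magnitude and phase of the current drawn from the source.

Step 1 — Angular frequency: ω = 2π·f = 2π·395 = 2482 rad/s.
Step 2 — Component impedances:
  R: Z = R = 10 Ω
  C: Z = 1/(jωC) = -j/(ω·C) = 0 - j2.6e+05 Ω
Step 3 — Series combination: Z_total = R + C = 10 - j2.6e+05 Ω = 2.6e+05∠-90.0° Ω.
Step 4 — Source phasor: V = 110∠-45.0° V = 77.78 - j77.78 V.
Step 5 — Ohm's law: I = V / Z_total = (77.78 - j77.78) / (10 - j2.6e+05) = 0.0002992 + j0.0002992 A.
Step 6 — Convert to polar: |I| = 0.0004232 A, ∠I = 45.0°.

I = 0.0004232∠45.0° A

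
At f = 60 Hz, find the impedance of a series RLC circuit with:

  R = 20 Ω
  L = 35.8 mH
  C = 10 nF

Step 1 — Angular frequency: ω = 2π·f = 2π·60 = 377 rad/s.
Step 2 — Component impedances:
  R: Z = R = 20 Ω
  L: Z = jωL = j·377·0.0358 = 0 + j13.5 Ω
  C: Z = 1/(jωC) = -j/(ω·C) = 0 - j2.653e+05 Ω
Step 3 — Series combination: Z_total = R + L + C = 20 - j2.652e+05 Ω = 2.652e+05∠-90.0° Ω.

Z = 20 - j2.652e+05 Ω = 2.652e+05∠-90.0° Ω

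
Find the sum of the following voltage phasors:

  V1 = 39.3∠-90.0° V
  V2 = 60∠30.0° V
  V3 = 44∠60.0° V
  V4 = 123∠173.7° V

Step 1 — Convert each phasor to rectangular form:
  V1 = 39.3·(cos(-90.0°) + j·sin(-90.0°)) = 0 - j39.3 V
  V2 = 60·(cos(30.0°) + j·sin(30.0°)) = 51.96 + j30 V
  V3 = 44·(cos(60.0°) + j·sin(60.0°)) = 22 + j38.11 V
  V4 = 123·(cos(173.7°) + j·sin(173.7°)) = -122.3 + j13.5 V
Step 2 — Sum components: V_total = -48.3 + j42.3 V.
Step 3 — Convert to polar: |V_total| = 64.2 V, ∠V_total = 138.8°.

V_total = 64.2∠138.8° V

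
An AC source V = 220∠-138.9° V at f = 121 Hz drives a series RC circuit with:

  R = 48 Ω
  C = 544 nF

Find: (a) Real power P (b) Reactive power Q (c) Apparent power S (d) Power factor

Step 1 — Angular frequency: ω = 2π·f = 2π·121 = 760.3 rad/s.
Step 2 — Component impedances:
  R: Z = R = 48 Ω
  C: Z = 1/(jωC) = -j/(ω·C) = 0 - j2418 Ω
Step 3 — Series combination: Z_total = R + C = 48 - j2418 Ω = 2418∠-88.9° Ω.
Step 4 — Source phasor: V = 220∠-138.9° V = -165.8 - j144.6 V.
Step 5 — Current: I = V / Z = 0.05843 - j0.06973 A = 0.09097∠-50.0° A.
Step 6 — Complex power: S = V·I* = 0.3972 - j20.01 VA.
Step 7 — Real power: P = Re(S) = 0.3972 W.
Step 8 — Reactive power: Q = Im(S) = -20.01 VAR.
Step 9 — Apparent power: |S| = 20.01 VA.
Step 10 — Power factor: PF = P/|S| = 0.01985 (leading).

(a) P = 0.3972 W  (b) Q = -20.01 VAR  (c) S = 20.01 VA  (d) PF = 0.01985 (leading)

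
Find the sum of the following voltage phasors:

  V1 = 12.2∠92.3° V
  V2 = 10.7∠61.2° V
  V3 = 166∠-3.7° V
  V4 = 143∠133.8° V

Step 1 — Convert each phasor to rectangular form:
  V1 = 12.2·(cos(92.3°) + j·sin(92.3°)) = -0.4896 + j12.19 V
  V2 = 10.7·(cos(61.2°) + j·sin(61.2°)) = 5.155 + j9.376 V
  V3 = 166·(cos(-3.7°) + j·sin(-3.7°)) = 165.7 - j10.71 V
  V4 = 143·(cos(133.8°) + j·sin(133.8°)) = -98.98 + j103.2 V
Step 2 — Sum components: V_total = 71.34 + j114.1 V.
Step 3 — Convert to polar: |V_total| = 134.5 V, ∠V_total = 58.0°.

V_total = 134.5∠58.0° V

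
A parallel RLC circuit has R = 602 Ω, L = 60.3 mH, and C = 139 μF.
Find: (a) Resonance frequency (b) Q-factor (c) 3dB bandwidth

Step 1 — Resonance: ω₀ = 1/√(LC) = 1/√(0.0603·0.000139) = 345.4 rad/s.
Step 2 — f₀ = ω₀/(2π) = 54.97 Hz.
Step 3 — Parallel Q: Q = R/(ω₀L) = 602/(345.4·0.0603) = 28.9.
Step 4 — Bandwidth: Δω = ω₀/Q = 11.95 rad/s; BW = Δω/(2π) = 1.902 Hz.

(a) f₀ = 54.97 Hz  (b) Q = 28.9  (c) BW = 1.902 Hz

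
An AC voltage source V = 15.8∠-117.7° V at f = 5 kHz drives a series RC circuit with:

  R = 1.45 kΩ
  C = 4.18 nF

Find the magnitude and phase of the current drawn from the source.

Step 1 — Angular frequency: ω = 2π·f = 2π·5000 = 3.142e+04 rad/s.
Step 2 — Component impedances:
  R: Z = R = 1450 Ω
  C: Z = 1/(jωC) = -j/(ω·C) = 0 - j7615 Ω
Step 3 — Series combination: Z_total = R + C = 1450 - j7615 Ω = 7752∠-79.2° Ω.
Step 4 — Source phasor: V = 15.8∠-117.7° V = -7.345 - j13.99 V.
Step 5 — Ohm's law: I = V / Z_total = (-7.345 - j13.99) / (1450 - j7615) = 0.001596 - j0.001268 A.
Step 6 — Convert to polar: |I| = 0.002038 A, ∠I = -38.5°.

I = 0.002038∠-38.5° A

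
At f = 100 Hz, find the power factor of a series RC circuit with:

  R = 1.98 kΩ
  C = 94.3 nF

Step 1 — Angular frequency: ω = 2π·f = 2π·100 = 628.3 rad/s.
Step 2 — Component impedances:
  R: Z = R = 1980 Ω
  C: Z = 1/(jωC) = -j/(ω·C) = 0 - j1.688e+04 Ω
Step 3 — Series combination: Z_total = R + C = 1980 - j1.688e+04 Ω = 1.699e+04∠-83.3° Ω.
Step 4 — Power factor: PF = cos(φ) = Re(Z)/|Z| = 1980/1.699e+04 = 0.1165.
Step 5 — Type: Im(Z) = -1.688e+04 ⇒ leading (phase φ = -83.3°).

PF = 0.1165 (leading, φ = -83.3°)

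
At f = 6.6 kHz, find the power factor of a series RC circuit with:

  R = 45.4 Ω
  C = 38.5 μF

Step 1 — Angular frequency: ω = 2π·f = 2π·6600 = 4.147e+04 rad/s.
Step 2 — Component impedances:
  R: Z = R = 45.4 Ω
  C: Z = 1/(jωC) = -j/(ω·C) = 0 - j0.6263 Ω
Step 3 — Series combination: Z_total = R + C = 45.4 - j0.6263 Ω = 45.4∠-0.8° Ω.
Step 4 — Power factor: PF = cos(φ) = Re(Z)/|Z| = 45.4/45.404 = 0.9999.
Step 5 — Type: Im(Z) = -0.6263 ⇒ leading (phase φ = -0.8°).

PF = 0.9999 (leading, φ = -0.8°)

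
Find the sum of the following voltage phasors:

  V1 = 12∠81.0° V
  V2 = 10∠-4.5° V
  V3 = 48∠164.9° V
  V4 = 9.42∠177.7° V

Step 1 — Convert each phasor to rectangular form:
  V1 = 12·(cos(81.0°) + j·sin(81.0°)) = 1.877 + j11.85 V
  V2 = 10·(cos(-4.5°) + j·sin(-4.5°)) = 9.969 - j0.7846 V
  V3 = 48·(cos(164.9°) + j·sin(164.9°)) = -46.34 + j12.5 V
  V4 = 9.42·(cos(177.7°) + j·sin(177.7°)) = -9.412 + j0.378 V
Step 2 — Sum components: V_total = -43.91 + j23.95 V.
Step 3 — Convert to polar: |V_total| = 50.02 V, ∠V_total = 151.4°.

V_total = 50.02∠151.4° V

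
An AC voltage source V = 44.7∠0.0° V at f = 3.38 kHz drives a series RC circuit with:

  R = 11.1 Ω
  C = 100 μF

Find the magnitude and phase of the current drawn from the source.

Step 1 — Angular frequency: ω = 2π·f = 2π·3380 = 2.124e+04 rad/s.
Step 2 — Component impedances:
  R: Z = R = 11.1 Ω
  C: Z = 1/(jωC) = -j/(ω·C) = 0 - j0.4709 Ω
Step 3 — Series combination: Z_total = R + C = 11.1 - j0.4709 Ω = 11.11∠-2.4° Ω.
Step 4 — Source phasor: V = 44.7∠0.0° V = 44.7 V.
Step 5 — Ohm's law: I = V / Z_total = (44.7) / (11.1 - j0.4709) = 4.02 + j0.1705 A.
Step 6 — Convert to polar: |I| = 4.023 A, ∠I = 2.4°.

I = 4.023∠2.4° A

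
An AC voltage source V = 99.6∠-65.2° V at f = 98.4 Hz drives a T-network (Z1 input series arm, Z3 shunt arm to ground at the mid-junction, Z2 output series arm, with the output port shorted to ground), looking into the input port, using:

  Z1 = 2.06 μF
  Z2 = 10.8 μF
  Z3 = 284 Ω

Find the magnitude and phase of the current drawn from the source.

Step 1 — Angular frequency: ω = 2π·f = 2π·98.4 = 618.3 rad/s.
Step 2 — Component impedances:
  Z1: Z = 1/(jωC) = -j/(ω·C) = 0 - j785.2 Ω
  Z2: Z = 1/(jωC) = -j/(ω·C) = 0 - j149.8 Ω
  Z3: Z = R = 284 Ω
Step 3 — With the output port shorted to ground, the output series arm Z2 runs from the junction to ground; the shunt arm Z3 also runs from the junction to ground. They appear in parallel: Z3 || Z2 = 61.79 - j117.2 Ω.
Step 4 — Series with input arm Z1: Z_in = Z1 + (Z3 || Z2) = 61.79 - j902.3 Ω = 904.5∠-86.1° Ω.
Step 5 — Source phasor: V = 99.6∠-65.2° V = 41.78 - j90.41 V.
Step 6 — Ohm's law: I = V / Z_total = (41.78 - j90.41) / (61.79 - j902.3) = 0.1029 + j0.03925 A.
Step 7 — Convert to polar: |I| = 0.1101 A, ∠I = 20.9°.

I = 0.1101∠20.9° A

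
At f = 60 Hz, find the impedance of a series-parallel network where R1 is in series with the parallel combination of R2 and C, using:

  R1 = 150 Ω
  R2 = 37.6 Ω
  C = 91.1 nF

Step 1 — Angular frequency: ω = 2π·f = 2π·60 = 377 rad/s.
Step 2 — Component impedances:
  R1: Z = R = 150 Ω
  R2: Z = R = 37.6 Ω
  C: Z = 1/(jωC) = -j/(ω·C) = 0 - j2.912e+04 Ω
Step 3 — Parallel branch: R2 || C = 1/(1/R2 + 1/C) = 37.6 - j0.04855 Ω.
Step 4 — Series with R1: Z_total = R1 + (R2 || C) = 187.6 - j0.04855 Ω = 187.6∠-0.0° Ω.

Z = 187.6 - j0.04855 Ω = 187.6∠-0.0° Ω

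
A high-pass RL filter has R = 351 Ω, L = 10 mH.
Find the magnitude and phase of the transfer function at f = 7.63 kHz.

Step 1 — Angular frequency: ω = 2π·7630 = 4.794e+04 rad/s.
Step 2 — Transfer function: H(jω) = jωL/(R + jωL).
Step 3 — Numerator jωL = j·479.4; denominator R + jωL = 351 + j479.4.
Step 4 — H = 0.651 + j0.4766.
Step 5 — Magnitude: |H| = 0.8069 (-1.9 dB); phase: φ = 36.2°.

|H| = 0.8069 (-1.9 dB), φ = 36.2°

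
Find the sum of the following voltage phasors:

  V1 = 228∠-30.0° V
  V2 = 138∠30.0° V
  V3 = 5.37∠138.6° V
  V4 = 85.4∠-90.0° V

Step 1 — Convert each phasor to rectangular form:
  V1 = 228·(cos(-30.0°) + j·sin(-30.0°)) = 197.5 - j114 V
  V2 = 138·(cos(30.0°) + j·sin(30.0°)) = 119.5 + j69 V
  V3 = 5.37·(cos(138.6°) + j·sin(138.6°)) = -4.028 + j3.551 V
  V4 = 85.4·(cos(-90.0°) + j·sin(-90.0°)) = 0 - j85.4 V
Step 2 — Sum components: V_total = 312.9 - j126.8 V.
Step 3 — Convert to polar: |V_total| = 337.7 V, ∠V_total = -22.1°.

V_total = 337.7∠-22.1° V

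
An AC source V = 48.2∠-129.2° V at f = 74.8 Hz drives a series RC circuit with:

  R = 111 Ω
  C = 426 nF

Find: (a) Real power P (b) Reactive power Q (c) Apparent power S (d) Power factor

Step 1 — Angular frequency: ω = 2π·f = 2π·74.8 = 470 rad/s.
Step 2 — Component impedances:
  R: Z = R = 111 Ω
  C: Z = 1/(jωC) = -j/(ω·C) = 0 - j4995 Ω
Step 3 — Series combination: Z_total = R + C = 111 - j4995 Ω = 4996∠-88.7° Ω.
Step 4 — Source phasor: V = 48.2∠-129.2° V = -30.46 - j37.35 V.
Step 5 — Current: I = V / Z = 0.007339 - j0.006262 A = 0.009648∠-40.5° A.
Step 6 — Complex power: S = V·I* = 0.01033 - j0.4649 VA.
Step 7 — Real power: P = Re(S) = 0.01033 W.
Step 8 — Reactive power: Q = Im(S) = -0.4649 VAR.
Step 9 — Apparent power: |S| = 0.465 VA.
Step 10 — Power factor: PF = P/|S| = 0.02222 (leading).

(a) P = 0.01033 W  (b) Q = -0.4649 VAR  (c) S = 0.465 VA  (d) PF = 0.02222 (leading)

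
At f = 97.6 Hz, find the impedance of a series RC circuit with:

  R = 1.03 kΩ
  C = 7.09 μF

Step 1 — Angular frequency: ω = 2π·f = 2π·97.6 = 613.2 rad/s.
Step 2 — Component impedances:
  R: Z = R = 1030 Ω
  C: Z = 1/(jωC) = -j/(ω·C) = 0 - j230 Ω
Step 3 — Series combination: Z_total = R + C = 1030 - j230 Ω = 1055∠-12.6° Ω.

Z = 1030 - j230 Ω = 1055∠-12.6° Ω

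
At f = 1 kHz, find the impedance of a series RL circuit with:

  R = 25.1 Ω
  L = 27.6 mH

Step 1 — Angular frequency: ω = 2π·f = 2π·1000 = 6283 rad/s.
Step 2 — Component impedances:
  R: Z = R = 25.1 Ω
  L: Z = jωL = j·6283·0.0276 = 0 + j173.4 Ω
Step 3 — Series combination: Z_total = R + L = 25.1 + j173.4 Ω = 175.2∠81.8° Ω.

Z = 25.1 + j173.4 Ω = 175.2∠81.8° Ω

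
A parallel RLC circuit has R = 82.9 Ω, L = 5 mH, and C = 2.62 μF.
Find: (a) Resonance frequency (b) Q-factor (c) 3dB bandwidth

Step 1 — Resonance: ω₀ = 1/√(LC) = 1/√(0.005·2.62e-06) = 8737 rad/s.
Step 2 — f₀ = ω₀/(2π) = 1391 Hz.
Step 3 — Parallel Q: Q = R/(ω₀L) = 82.9/(8737·0.005) = 1.898.
Step 4 — Bandwidth: Δω = ω₀/Q = 4604 rad/s; BW = Δω/(2π) = 732.8 Hz.

(a) f₀ = 1391 Hz  (b) Q = 1.898  (c) BW = 732.8 Hz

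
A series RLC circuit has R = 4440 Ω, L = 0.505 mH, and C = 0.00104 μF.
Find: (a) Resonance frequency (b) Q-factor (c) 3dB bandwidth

Step 1 — Resonance: ω₀ = 1/√(LC) = 1/√(0.000505·1.04e-09) = 1.38e+06 rad/s.
Step 2 — f₀ = ω₀/(2π) = 2.196e+05 Hz.
Step 3 — Series Q: Q = ω₀L/R = 1.38e+06·0.000505/4440 = 0.1569.
Step 4 — Bandwidth: Δω = ω₀/Q = 8.792e+06 rad/s; BW = Δω/(2π) = 1.399e+06 Hz.

(a) f₀ = 2.196e+05 Hz  (b) Q = 0.1569  (c) BW = 1.399e+06 Hz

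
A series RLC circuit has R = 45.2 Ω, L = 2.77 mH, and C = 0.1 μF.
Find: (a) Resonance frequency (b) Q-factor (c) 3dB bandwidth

Step 1 — Resonance: ω₀ = 1/√(LC) = 1/√(0.00277·1e-07) = 6.008e+04 rad/s.
Step 2 — f₀ = ω₀/(2π) = 9563 Hz.
Step 3 — Series Q: Q = ω₀L/R = 6.008e+04·0.00277/45.2 = 3.682.
Step 4 — Bandwidth: Δω = ω₀/Q = 1.632e+04 rad/s; BW = Δω/(2π) = 2597 Hz.

(a) f₀ = 9563 Hz  (b) Q = 3.682  (c) BW = 2597 Hz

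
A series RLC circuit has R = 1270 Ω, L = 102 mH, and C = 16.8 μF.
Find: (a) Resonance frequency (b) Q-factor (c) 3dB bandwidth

Step 1 — Resonance: ω₀ = 1/√(LC) = 1/√(0.102·1.68e-05) = 763.9 rad/s.
Step 2 — f₀ = ω₀/(2π) = 121.6 Hz.
Step 3 — Series Q: Q = ω₀L/R = 763.9·0.102/1270 = 0.06135.
Step 4 — Bandwidth: Δω = ω₀/Q = 1.245e+04 rad/s; BW = Δω/(2π) = 1982 Hz.

(a) f₀ = 121.6 Hz  (b) Q = 0.06135  (c) BW = 1982 Hz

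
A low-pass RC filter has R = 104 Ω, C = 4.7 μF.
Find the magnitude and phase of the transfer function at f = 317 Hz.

Step 1 — Angular frequency: ω = 2π·317 = 1992 rad/s.
Step 2 — Transfer function: H(jω) = 1/(1 + jωRC).
Step 3 — Denominator: 1 + jωRC = 1 + j·1992·104·4.7e-06 = 1 + j0.9736.
Step 4 — H = 0.5134 - j0.4998.
Step 5 — Magnitude: |H| = 0.7165 (-2.9 dB); phase: φ = -44.2°.

|H| = 0.7165 (-2.9 dB), φ = -44.2°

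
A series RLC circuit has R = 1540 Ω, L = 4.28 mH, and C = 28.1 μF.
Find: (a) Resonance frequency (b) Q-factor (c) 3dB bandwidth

Step 1 — Resonance condition Im(Z)=0 gives ω₀ = 1/√(LC).
Step 2 — ω₀ = 1/√(0.00428·2.81e-05) = 2884 rad/s.
Step 3 — f₀ = ω₀/(2π) = 458.9 Hz.
Step 4 — Series Q: Q = ω₀L/R = 2884·0.00428/1540 = 0.008014.
Step 5 — 3dB bandwidth: Δω = ω₀/Q = 3.598e+05 rad/s; BW = Δω/(2π) = 5.727e+04 Hz.

(a) f₀ = 458.9 Hz  (b) Q = 0.008014  (c) BW = 5.727e+04 Hz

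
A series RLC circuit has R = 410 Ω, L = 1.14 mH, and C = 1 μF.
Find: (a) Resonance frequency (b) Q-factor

Step 1 — Resonance condition Im(Z)=0 gives ω₀ = 1/√(LC).
Step 2 — ω₀ = 1/√(0.00114·1e-06) = 2.962e+04 rad/s.
Step 3 — f₀ = ω₀/(2π) = 4714 Hz.
Step 4 — Series Q: Q = ω₀L/R = 2.962e+04·0.00114/410 = 0.08235.

(a) f₀ = 4714 Hz  (b) Q = 0.08235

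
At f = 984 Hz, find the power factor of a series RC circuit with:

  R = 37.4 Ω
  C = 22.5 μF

Step 1 — Angular frequency: ω = 2π·f = 2π·984 = 6183 rad/s.
Step 2 — Component impedances:
  R: Z = R = 37.4 Ω
  C: Z = 1/(jωC) = -j/(ω·C) = 0 - j7.189 Ω
Step 3 — Series combination: Z_total = R + C = 37.4 - j7.189 Ω = 38.08∠-10.9° Ω.
Step 4 — Power factor: PF = cos(φ) = Re(Z)/|Z| = 37.4/38.085 = 0.982.
Step 5 — Type: Im(Z) = -7.189 ⇒ leading (phase φ = -10.9°).

PF = 0.982 (leading, φ = -10.9°)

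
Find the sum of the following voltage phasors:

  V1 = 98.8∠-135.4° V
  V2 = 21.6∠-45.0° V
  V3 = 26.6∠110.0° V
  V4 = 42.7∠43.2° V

Step 1 — Convert each phasor to rectangular form:
  V1 = 98.8·(cos(-135.4°) + j·sin(-135.4°)) = -70.35 - j69.37 V
  V2 = 21.6·(cos(-45.0°) + j·sin(-45.0°)) = 15.27 - j15.27 V
  V3 = 26.6·(cos(110.0°) + j·sin(110.0°)) = -9.098 + j25 V
  V4 = 42.7·(cos(43.2°) + j·sin(43.2°)) = 31.13 + j29.23 V
Step 2 — Sum components: V_total = -33.05 - j30.42 V.
Step 3 — Convert to polar: |V_total| = 44.92 V, ∠V_total = -137.4°.

V_total = 44.92∠-137.4° V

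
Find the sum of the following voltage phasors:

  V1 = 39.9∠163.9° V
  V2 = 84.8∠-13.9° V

Step 1 — Convert each phasor to rectangular form:
  V1 = 39.9·(cos(163.9°) + j·sin(163.9°)) = -38.34 + j11.06 V
  V2 = 84.8·(cos(-13.9°) + j·sin(-13.9°)) = 82.32 - j20.37 V
Step 2 — Sum components: V_total = 43.98 - j9.306 V.
Step 3 — Convert to polar: |V_total| = 44.96 V, ∠V_total = -11.9°.

V_total = 44.96∠-11.9° V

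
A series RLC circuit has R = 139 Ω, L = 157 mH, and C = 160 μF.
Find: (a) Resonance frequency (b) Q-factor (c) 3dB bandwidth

Step 1 — Resonance condition Im(Z)=0 gives ω₀ = 1/√(LC).
Step 2 — ω₀ = 1/√(0.157·0.00016) = 199.5 rad/s.
Step 3 — f₀ = ω₀/(2π) = 31.75 Hz.
Step 4 — Series Q: Q = ω₀L/R = 199.5·0.157/139 = 0.2254.
Step 5 — 3dB bandwidth: Δω = ω₀/Q = 885.4 rad/s; BW = Δω/(2π) = 140.9 Hz.

(a) f₀ = 31.75 Hz  (b) Q = 0.2254  (c) BW = 140.9 Hz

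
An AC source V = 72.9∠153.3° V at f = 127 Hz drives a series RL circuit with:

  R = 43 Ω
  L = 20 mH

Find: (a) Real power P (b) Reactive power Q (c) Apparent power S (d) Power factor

Step 1 — Angular frequency: ω = 2π·f = 2π·127 = 798 rad/s.
Step 2 — Component impedances:
  R: Z = R = 43 Ω
  L: Z = jωL = j·798·0.02 = 0 + j15.96 Ω
Step 3 — Series combination: Z_total = R + L = 43 + j15.96 Ω = 45.87∠20.4° Ω.
Step 4 — Source phasor: V = 72.9∠153.3° V = -65.13 + j32.76 V.
Step 5 — Current: I = V / Z = -1.083 + j1.164 A = 1.589∠132.9° A.
Step 6 — Complex power: S = V·I* = 108.6 + j40.32 VA.
Step 7 — Real power: P = Re(S) = 108.6 W.
Step 8 — Reactive power: Q = Im(S) = 40.32 VAR.
Step 9 — Apparent power: |S| = 115.9 VA.
Step 10 — Power factor: PF = P/|S| = 0.9375 (lagging).

(a) P = 108.6 W  (b) Q = 40.32 VAR  (c) S = 115.9 VA  (d) PF = 0.9375 (lagging)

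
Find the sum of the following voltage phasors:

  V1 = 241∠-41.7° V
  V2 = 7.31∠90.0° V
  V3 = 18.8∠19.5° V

Step 1 — Convert each phasor to rectangular form:
  V1 = 241·(cos(-41.7°) + j·sin(-41.7°)) = 179.9 - j160.3 V
  V2 = 7.31·(cos(90.0°) + j·sin(90.0°)) = 0 + j7.31 V
  V3 = 18.8·(cos(19.5°) + j·sin(19.5°)) = 17.72 + j6.276 V
Step 2 — Sum components: V_total = 197.7 - j146.7 V.
Step 3 — Convert to polar: |V_total| = 246.2 V, ∠V_total = -36.6°.

V_total = 246.2∠-36.6° V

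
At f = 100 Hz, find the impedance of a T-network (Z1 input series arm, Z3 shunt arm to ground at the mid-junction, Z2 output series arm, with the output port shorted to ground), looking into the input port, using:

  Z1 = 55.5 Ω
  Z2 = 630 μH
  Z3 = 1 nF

Step 1 — Angular frequency: ω = 2π·f = 2π·100 = 628.3 rad/s.
Step 2 — Component impedances:
  Z1: Z = R = 55.5 Ω
  Z2: Z = jωL = j·628.3·0.00063 = 0 + j0.3958 Ω
  Z3: Z = 1/(jωC) = -j/(ω·C) = 0 - j1.592e+06 Ω
Step 3 — With the output port shorted to ground, the output series arm Z2 runs from the junction to ground; the shunt arm Z3 also runs from the junction to ground. They appear in parallel: Z3 || Z2 = 0 + j0.3958 Ω.
Step 4 — Series with input arm Z1: Z_in = Z1 + (Z3 || Z2) = 55.5 + j0.3958 Ω = 55.5∠0.4° Ω.

Z = 55.5 + j0.3958 Ω = 55.5∠0.4° Ω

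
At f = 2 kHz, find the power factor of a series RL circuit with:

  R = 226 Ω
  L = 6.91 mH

Step 1 — Angular frequency: ω = 2π·f = 2π·2000 = 1.257e+04 rad/s.
Step 2 — Component impedances:
  R: Z = R = 226 Ω
  L: Z = jωL = j·1.257e+04·0.00691 = 0 + j86.83 Ω
Step 3 — Series combination: Z_total = R + L = 226 + j86.83 Ω = 242.1∠21.0° Ω.
Step 4 — Power factor: PF = cos(φ) = Re(Z)/|Z| = 226/242.1 = 0.9335.
Step 5 — Type: Im(Z) = 86.83 ⇒ lagging (phase φ = 21.0°).

PF = 0.9335 (lagging, φ = 21.0°)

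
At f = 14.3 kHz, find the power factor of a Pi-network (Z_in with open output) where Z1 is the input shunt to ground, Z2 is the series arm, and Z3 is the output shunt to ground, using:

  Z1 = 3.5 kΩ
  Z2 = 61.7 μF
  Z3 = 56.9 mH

Step 1 — Angular frequency: ω = 2π·f = 2π·1.43e+04 = 8.985e+04 rad/s.
Step 2 — Component impedances:
  Z1: Z = R = 3500 Ω
  Z2: Z = 1/(jωC) = -j/(ω·C) = 0 - j0.1804 Ω
  Z3: Z = jωL = j·8.985e+04·0.0569 = 0 + j5112 Ω
Step 3 — With open output, the series arm Z2 and the output shunt Z3 appear in series to ground: Z2 + Z3 = 0 + j5112 Ω.
Step 4 — Parallel with input shunt Z1: Z_in = Z1 || (Z2 + Z3) = 2383 + j1631 Ω = 2888∠34.4° Ω.
Step 5 — Power factor: PF = cos(φ) = Re(Z)/|Z| = 2383/2888 = 0.8251.
Step 6 — Type: Im(Z) = 1631 ⇒ lagging (phase φ = 34.4°).

PF = 0.8251 (lagging, φ = 34.4°)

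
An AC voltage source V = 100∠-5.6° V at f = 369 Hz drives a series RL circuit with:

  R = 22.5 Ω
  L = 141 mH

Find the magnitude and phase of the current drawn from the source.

Step 1 — Angular frequency: ω = 2π·f = 2π·369 = 2318 rad/s.
Step 2 — Component impedances:
  R: Z = R = 22.5 Ω
  L: Z = jωL = j·2318·0.141 = 0 + j326.9 Ω
Step 3 — Series combination: Z_total = R + L = 22.5 + j326.9 Ω = 327.7∠86.1° Ω.
Step 4 — Source phasor: V = 100∠-5.6° V = 99.52 - j9.758 V.
Step 5 — Ohm's law: I = V / Z_total = (99.52 - j9.758) / (22.5 + j326.9) = -0.008855 - j0.305 A.
Step 6 — Convert to polar: |I| = 0.3052 A, ∠I = -91.7°.

I = 0.3052∠-91.7° A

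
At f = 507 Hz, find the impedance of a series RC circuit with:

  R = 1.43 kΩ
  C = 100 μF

Step 1 — Angular frequency: ω = 2π·f = 2π·507 = 3186 rad/s.
Step 2 — Component impedances:
  R: Z = R = 1430 Ω
  C: Z = 1/(jωC) = -j/(ω·C) = 0 - j3.139 Ω
Step 3 — Series combination: Z_total = R + C = 1430 - j3.139 Ω = 1430∠-0.1° Ω.

Z = 1430 - j3.139 Ω = 1430∠-0.1° Ω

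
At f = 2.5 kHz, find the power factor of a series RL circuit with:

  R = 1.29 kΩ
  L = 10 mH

Step 1 — Angular frequency: ω = 2π·f = 2π·2500 = 1.571e+04 rad/s.
Step 2 — Component impedances:
  R: Z = R = 1290 Ω
  L: Z = jωL = j·1.571e+04·0.01 = 0 + j157.1 Ω
Step 3 — Series combination: Z_total = R + L = 1290 + j157.1 Ω = 1300∠6.9° Ω.
Step 4 — Power factor: PF = cos(φ) = Re(Z)/|Z| = 1290/1299.5 = 0.9927.
Step 5 — Type: Im(Z) = 157.1 ⇒ lagging (phase φ = 6.9°).

PF = 0.9927 (lagging, φ = 6.9°)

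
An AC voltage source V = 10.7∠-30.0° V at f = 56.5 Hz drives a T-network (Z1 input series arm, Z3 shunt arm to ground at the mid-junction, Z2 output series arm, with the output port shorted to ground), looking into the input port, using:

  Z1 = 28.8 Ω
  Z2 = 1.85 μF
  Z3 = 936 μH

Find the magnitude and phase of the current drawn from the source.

Step 1 — Angular frequency: ω = 2π·f = 2π·56.5 = 355 rad/s.
Step 2 — Component impedances:
  Z1: Z = R = 28.8 Ω
  Z2: Z = 1/(jωC) = -j/(ω·C) = 0 - j1523 Ω
  Z3: Z = jωL = j·355·0.000936 = 0 + j0.3323 Ω
Step 3 — With the output port shorted to ground, the output series arm Z2 runs from the junction to ground; the shunt arm Z3 also runs from the junction to ground. They appear in parallel: Z3 || Z2 = 0 + j0.3324 Ω.
Step 4 — Series with input arm Z1: Z_in = Z1 + (Z3 || Z2) = 28.8 + j0.3324 Ω = 28.8∠0.7° Ω.
Step 5 — Source phasor: V = 10.7∠-30.0° V = 9.266 - j5.35 V.
Step 6 — Ohm's law: I = V / Z_total = (9.266 - j5.35) / (28.8 + j0.3324) = 0.3196 - j0.1895 A.
Step 7 — Convert to polar: |I| = 0.3715 A, ∠I = -30.7°.

I = 0.3715∠-30.7° A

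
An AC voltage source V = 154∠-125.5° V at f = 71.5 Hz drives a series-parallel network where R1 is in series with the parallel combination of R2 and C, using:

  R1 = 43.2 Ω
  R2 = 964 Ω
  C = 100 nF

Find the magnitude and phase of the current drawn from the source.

Step 1 — Angular frequency: ω = 2π·f = 2π·71.5 = 449.2 rad/s.
Step 2 — Component impedances:
  R1: Z = R = 43.2 Ω
  R2: Z = R = 964 Ω
  C: Z = 1/(jωC) = -j/(ω·C) = 0 - j2.226e+04 Ω
Step 3 — Parallel branch: R2 || C = 1/(1/R2 + 1/C) = 962.2 - j41.67 Ω.
Step 4 — Series with R1: Z_total = R1 + (R2 || C) = 1005 - j41.67 Ω = 1006∠-2.4° Ω.
Step 5 — Source phasor: V = 154∠-125.5° V = -89.43 - j125.4 V.
Step 6 — Ohm's law: I = V / Z_total = (-89.43 - j125.4) / (1005 - j41.67) = -0.08364 - j0.1282 A.
Step 7 — Convert to polar: |I| = 0.153 A, ∠I = -123.1°.

I = 0.153∠-123.1° A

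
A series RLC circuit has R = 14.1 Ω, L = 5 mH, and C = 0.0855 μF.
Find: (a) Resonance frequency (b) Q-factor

Step 1 — Resonance condition Im(Z)=0 gives ω₀ = 1/√(LC).
Step 2 — ω₀ = 1/√(0.005·8.55e-08) = 4.837e+04 rad/s.
Step 3 — f₀ = ω₀/(2π) = 7698 Hz.
Step 4 — Series Q: Q = ω₀L/R = 4.837e+04·0.005/14.1 = 17.15.

(a) f₀ = 7698 Hz  (b) Q = 17.15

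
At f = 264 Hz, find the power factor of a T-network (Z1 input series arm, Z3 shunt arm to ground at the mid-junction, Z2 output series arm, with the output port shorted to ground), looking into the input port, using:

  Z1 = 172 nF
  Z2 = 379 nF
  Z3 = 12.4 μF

Step 1 — Angular frequency: ω = 2π·f = 2π·264 = 1659 rad/s.
Step 2 — Component impedances:
  Z1: Z = 1/(jωC) = -j/(ω·C) = 0 - j3505 Ω
  Z2: Z = 1/(jωC) = -j/(ω·C) = 0 - j1591 Ω
  Z3: Z = 1/(jωC) = -j/(ω·C) = 0 - j48.62 Ω
Step 3 — With the output port shorted to ground, the output series arm Z2 runs from the junction to ground; the shunt arm Z3 also runs from the junction to ground. They appear in parallel: Z3 || Z2 = 0 - j47.18 Ω.
Step 4 — Series with input arm Z1: Z_in = Z1 + (Z3 || Z2) = 0 - j3552 Ω = 3552∠-90.0° Ω.
Step 5 — Power factor: PF = cos(φ) = Re(Z)/|Z| = 0/3552 = 0.
Step 6 — Type: Im(Z) = -3552 ⇒ leading (phase φ = -90.0°).

PF = 0 (leading, φ = -90.0°)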